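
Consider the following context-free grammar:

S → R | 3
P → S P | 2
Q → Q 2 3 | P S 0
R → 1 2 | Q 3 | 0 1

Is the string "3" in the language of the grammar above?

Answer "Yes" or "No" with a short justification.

Yes - a valid derivation exists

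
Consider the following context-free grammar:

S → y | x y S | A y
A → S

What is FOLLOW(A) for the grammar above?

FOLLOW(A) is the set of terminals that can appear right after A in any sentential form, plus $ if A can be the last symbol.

We compute FOLLOW(A) using the standard algorithm.
FOLLOW(S) starts with {$}.
FIRST(A) = {x, y}
FIRST(S) = {x, y}
FOLLOW(A) = {y}
FOLLOW(S) = {$, y}
Therefore, FOLLOW(A) = {y}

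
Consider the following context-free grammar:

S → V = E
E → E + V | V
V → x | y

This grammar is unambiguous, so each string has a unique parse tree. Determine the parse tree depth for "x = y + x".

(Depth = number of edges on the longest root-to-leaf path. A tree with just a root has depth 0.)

4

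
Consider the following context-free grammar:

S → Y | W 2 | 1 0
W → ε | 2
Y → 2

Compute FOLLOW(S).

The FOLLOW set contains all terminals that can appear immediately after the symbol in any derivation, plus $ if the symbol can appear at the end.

We compute FOLLOW(S) using the standard algorithm.
FOLLOW(S) starts with {$}.
FIRST(S) = {1, 2}
FIRST(W) = {2, ε}
FIRST(Y) = {2}
FOLLOW(S) = {$}
FOLLOW(W) = {2}
FOLLOW(Y) = {$}
Therefore, FOLLOW(S) = {$}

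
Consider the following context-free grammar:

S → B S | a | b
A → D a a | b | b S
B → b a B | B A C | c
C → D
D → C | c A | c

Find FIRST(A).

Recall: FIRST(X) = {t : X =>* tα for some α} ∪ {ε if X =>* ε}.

We compute FIRST(A) using the standard algorithm.
FIRST(A) = {b, c}
FIRST(B) = {b, c}
FIRST(C) = {c}
FIRST(D) = {c}
FIRST(S) = {a, b, c}
Therefore, FIRST(A) = {b, c}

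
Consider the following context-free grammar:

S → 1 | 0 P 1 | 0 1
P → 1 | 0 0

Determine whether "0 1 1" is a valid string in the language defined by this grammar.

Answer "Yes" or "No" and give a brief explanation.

Yes - a valid derivation exists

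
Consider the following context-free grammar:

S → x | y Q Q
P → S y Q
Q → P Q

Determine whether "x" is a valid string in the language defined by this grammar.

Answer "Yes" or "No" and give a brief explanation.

Yes - a valid derivation exists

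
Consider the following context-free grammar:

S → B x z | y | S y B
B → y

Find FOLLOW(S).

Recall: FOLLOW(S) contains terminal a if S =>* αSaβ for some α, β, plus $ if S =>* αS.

We compute FOLLOW(S) using the standard algorithm.
FOLLOW(S) starts with {$}.
FIRST(B) = {y}
FIRST(S) = {y}
FOLLOW(B) = {$, x, y}
FOLLOW(S) = {$, y}
Therefore, FOLLOW(S) = {$, y}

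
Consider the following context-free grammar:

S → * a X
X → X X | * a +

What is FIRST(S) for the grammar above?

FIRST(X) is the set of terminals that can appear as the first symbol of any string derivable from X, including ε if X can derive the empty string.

We compute FIRST(S) using the standard algorithm.
FIRST(S) = {*}
FIRST(X) = {*}
Therefore, FIRST(S) = {*}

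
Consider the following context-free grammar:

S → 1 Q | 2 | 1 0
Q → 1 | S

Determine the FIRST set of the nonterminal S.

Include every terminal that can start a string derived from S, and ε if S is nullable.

We compute FIRST(S) using the standard algorithm.
FIRST(Q) = {1, 2}
FIRST(S) = {1, 2}
Therefore, FIRST(S) = {1, 2}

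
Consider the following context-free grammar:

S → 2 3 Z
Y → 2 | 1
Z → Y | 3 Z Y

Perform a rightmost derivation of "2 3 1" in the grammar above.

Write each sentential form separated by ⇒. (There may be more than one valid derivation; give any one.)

S ⇒ 2 3 Z ⇒ 2 3 Y ⇒ 2 3 1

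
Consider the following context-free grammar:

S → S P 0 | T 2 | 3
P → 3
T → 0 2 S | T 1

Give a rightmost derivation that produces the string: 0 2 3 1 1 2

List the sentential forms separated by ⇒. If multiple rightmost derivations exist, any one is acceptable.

S ⇒ T 2 ⇒ T 1 2 ⇒ T 1 1 2 ⇒ 0 2 S 1 1 2 ⇒ 0 2 3 1 1 2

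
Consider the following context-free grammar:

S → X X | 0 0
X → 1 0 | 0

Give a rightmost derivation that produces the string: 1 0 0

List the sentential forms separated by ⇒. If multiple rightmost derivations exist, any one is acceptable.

S ⇒ X X ⇒ X 0 ⇒ 1 0 0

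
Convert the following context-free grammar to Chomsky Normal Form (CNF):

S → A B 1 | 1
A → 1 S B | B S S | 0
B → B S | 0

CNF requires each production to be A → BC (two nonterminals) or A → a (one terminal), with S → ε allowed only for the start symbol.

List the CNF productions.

T1 → 1; S → 1; A → 0; B → 0; S → A X0; X0 → B T1; A → T1 X1; X1 → S B; A → B X2; X2 → S S; B → B S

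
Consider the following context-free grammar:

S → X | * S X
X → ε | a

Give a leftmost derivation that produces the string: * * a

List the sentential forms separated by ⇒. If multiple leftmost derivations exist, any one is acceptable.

S ⇒ * S X ⇒ * * S X X ⇒ * * X X X ⇒ * * X X ⇒ * * X ⇒ * * a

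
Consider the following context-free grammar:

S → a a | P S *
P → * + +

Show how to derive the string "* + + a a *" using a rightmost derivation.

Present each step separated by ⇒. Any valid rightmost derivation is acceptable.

S ⇒ P S * ⇒ P a a * ⇒ * + + a a *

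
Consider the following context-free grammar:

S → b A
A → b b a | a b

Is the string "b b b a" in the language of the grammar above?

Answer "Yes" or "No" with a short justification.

Yes - a valid derivation exists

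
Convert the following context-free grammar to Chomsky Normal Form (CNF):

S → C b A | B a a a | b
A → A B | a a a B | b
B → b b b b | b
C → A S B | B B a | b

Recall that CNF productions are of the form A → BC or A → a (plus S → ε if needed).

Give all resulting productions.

TB → b; TA → a; S → b; A → b; B → b; C → b; S → C X0; X0 → TB A; S → B X1; X1 → TA X2; X2 → TA TA; A → A B; A → TA X3; X3 → TA X4; X4 → TA B; B → TB X5; X5 → TB X6; X6 → TB TB; C → A X7; X7 → S B; C → B X8; X8 → B TA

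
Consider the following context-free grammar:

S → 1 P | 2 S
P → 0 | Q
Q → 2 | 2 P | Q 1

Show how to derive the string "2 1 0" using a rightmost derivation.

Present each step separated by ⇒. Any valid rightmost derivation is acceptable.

S ⇒ 2 S ⇒ 2 1 P ⇒ 2 1 0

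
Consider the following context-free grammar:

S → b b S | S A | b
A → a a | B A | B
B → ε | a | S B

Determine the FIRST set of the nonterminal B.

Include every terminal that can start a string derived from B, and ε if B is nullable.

We compute FIRST(B) using the standard algorithm.
FIRST(A) = {a, b, ε}
FIRST(B) = {a, b, ε}
FIRST(S) = {b}
Therefore, FIRST(B) = {a, b, ε}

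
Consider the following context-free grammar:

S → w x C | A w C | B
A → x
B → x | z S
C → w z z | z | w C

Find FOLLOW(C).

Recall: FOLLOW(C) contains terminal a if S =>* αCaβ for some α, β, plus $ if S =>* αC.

We compute FOLLOW(C) using the standard algorithm.
FOLLOW(S) starts with {$}.
FIRST(A) = {x}
FIRST(B) = {x, z}
FIRST(C) = {w, z}
FIRST(S) = {w, x, z}
FOLLOW(A) = {w}
FOLLOW(B) = {$}
FOLLOW(C) = {$}
FOLLOW(S) = {$}
Therefore, FOLLOW(C) = {$}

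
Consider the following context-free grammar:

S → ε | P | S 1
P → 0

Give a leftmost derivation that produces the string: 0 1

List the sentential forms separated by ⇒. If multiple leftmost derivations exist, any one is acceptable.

S ⇒ S 1 ⇒ P 1 ⇒ 0 1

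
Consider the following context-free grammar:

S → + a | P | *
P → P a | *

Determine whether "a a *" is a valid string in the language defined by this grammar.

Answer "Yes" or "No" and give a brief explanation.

No - no valid derivation exists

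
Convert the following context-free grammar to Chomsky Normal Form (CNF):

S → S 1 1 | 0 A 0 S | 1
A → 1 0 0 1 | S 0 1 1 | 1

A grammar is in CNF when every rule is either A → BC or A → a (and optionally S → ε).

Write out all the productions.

T1 → 1; T0 → 0; S → 1; A → 1; S → S X0; X0 → T1 T1; S → T0 X1; X1 → A X2; X2 → T0 S; A → T1 X3; X3 → T0 X4; X4 → T0 T1; A → S X5; X5 → T0 X6; X6 → T1 T1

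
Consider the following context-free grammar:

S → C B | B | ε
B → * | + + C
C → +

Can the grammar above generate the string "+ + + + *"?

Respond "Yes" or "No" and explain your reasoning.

No - no valid derivation exists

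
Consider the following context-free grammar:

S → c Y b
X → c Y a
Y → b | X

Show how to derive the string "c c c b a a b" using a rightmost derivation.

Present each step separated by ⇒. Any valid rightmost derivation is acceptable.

S ⇒ c Y b ⇒ c X b ⇒ c c Y a b ⇒ c c X a b ⇒ c c c Y a a b ⇒ c c c b a a b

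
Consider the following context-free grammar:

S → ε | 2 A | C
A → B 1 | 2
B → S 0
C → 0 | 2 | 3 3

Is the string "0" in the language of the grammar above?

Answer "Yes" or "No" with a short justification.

Yes - a valid derivation exists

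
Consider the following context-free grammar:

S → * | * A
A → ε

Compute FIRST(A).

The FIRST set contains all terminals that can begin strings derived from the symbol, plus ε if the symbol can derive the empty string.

We compute FIRST(A) using the standard algorithm.
FIRST(A) = {ε}
FIRST(S) = {*}
Therefore, FIRST(A) = {ε}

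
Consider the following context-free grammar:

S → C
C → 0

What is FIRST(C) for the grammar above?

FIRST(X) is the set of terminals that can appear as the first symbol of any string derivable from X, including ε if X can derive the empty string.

We compute FIRST(C) using the standard algorithm.
FIRST(C) = {0}
FIRST(S) = {0}
Therefore, FIRST(C) = {0}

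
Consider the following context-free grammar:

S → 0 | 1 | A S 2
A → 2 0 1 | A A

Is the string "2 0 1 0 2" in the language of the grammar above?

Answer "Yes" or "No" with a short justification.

Yes - a valid derivation exists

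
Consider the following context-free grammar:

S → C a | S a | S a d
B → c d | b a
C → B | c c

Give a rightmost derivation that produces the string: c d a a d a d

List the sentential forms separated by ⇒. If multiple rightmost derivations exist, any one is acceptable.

S ⇒ S a d ⇒ S a d a d ⇒ C a a d a d ⇒ B a a d a d ⇒ c d a a d a d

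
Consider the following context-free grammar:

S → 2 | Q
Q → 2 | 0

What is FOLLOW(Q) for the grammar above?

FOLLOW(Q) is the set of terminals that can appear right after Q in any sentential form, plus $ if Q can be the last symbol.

We compute FOLLOW(Q) using the standard algorithm.
FOLLOW(S) starts with {$}.
FIRST(Q) = {0, 2}
FIRST(S) = {0, 2}
FOLLOW(Q) = {$}
FOLLOW(S) = {$}
Therefore, FOLLOW(Q) = {$}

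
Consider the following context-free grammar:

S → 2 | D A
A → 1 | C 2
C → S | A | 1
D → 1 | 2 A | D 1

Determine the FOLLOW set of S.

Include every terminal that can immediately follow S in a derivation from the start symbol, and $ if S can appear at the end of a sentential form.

We compute FOLLOW(S) using the standard algorithm.
FOLLOW(S) starts with {$}.
FIRST(A) = {1, 2}
FIRST(C) = {1, 2}
FIRST(D) = {1, 2}
FIRST(S) = {1, 2}
FOLLOW(A) = {$, 1, 2}
FOLLOW(C) = {2}
FOLLOW(D) = {1, 2}
FOLLOW(S) = {$, 2}
Therefore, FOLLOW(S) = {$, 2}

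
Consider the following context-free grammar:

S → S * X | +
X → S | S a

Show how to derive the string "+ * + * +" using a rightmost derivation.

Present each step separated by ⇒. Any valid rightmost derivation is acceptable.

S ⇒ S * X ⇒ S * S ⇒ S * S * X ⇒ S * S * S ⇒ S * S * + ⇒ S * + * + ⇒ + * + * +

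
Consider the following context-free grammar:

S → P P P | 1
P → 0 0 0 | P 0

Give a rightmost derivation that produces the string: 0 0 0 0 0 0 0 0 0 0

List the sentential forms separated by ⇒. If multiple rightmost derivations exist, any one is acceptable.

S ⇒ P P P ⇒ P P 0 0 0 ⇒ P 0 0 0 0 0 0 ⇒ P 0 0 0 0 0 0 0 ⇒ 0 0 0 0 0 0 0 0 0 0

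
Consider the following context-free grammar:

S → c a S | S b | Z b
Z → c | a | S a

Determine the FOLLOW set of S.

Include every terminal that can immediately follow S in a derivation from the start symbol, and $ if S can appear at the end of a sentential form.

We compute FOLLOW(S) using the standard algorithm.
FOLLOW(S) starts with {$}.
FIRST(S) = {a, c}
FIRST(Z) = {a, c}
FOLLOW(S) = {$, a, b}
FOLLOW(Z) = {b}
Therefore, FOLLOW(S) = {$, a, b}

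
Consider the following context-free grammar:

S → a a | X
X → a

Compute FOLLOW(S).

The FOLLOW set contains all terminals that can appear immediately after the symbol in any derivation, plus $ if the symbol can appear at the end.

We compute FOLLOW(S) using the standard algorithm.
FOLLOW(S) starts with {$}.
FIRST(S) = {a}
FIRST(X) = {a}
FOLLOW(S) = {$}
FOLLOW(X) = {$}
Therefore, FOLLOW(S) = {$}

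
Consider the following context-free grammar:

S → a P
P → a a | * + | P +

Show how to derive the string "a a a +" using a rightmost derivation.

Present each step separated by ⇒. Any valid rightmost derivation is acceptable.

S ⇒ a P ⇒ a P + ⇒ a a a +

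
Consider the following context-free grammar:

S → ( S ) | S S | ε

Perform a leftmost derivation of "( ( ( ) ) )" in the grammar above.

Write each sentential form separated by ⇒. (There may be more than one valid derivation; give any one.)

S ⇒ ( S ) ⇒ ( S S ) ⇒ ( S ) ⇒ ( ( S ) ) ⇒ ( ( ( S ) ) ) ⇒ ( ( ( ) ) )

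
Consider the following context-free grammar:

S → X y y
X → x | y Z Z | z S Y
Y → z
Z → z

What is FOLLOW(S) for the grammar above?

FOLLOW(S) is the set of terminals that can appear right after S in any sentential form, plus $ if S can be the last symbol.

We compute FOLLOW(S) using the standard algorithm.
FOLLOW(S) starts with {$}.
FIRST(S) = {x, y, z}
FIRST(X) = {x, y, z}
FIRST(Y) = {z}
FIRST(Z) = {z}
FOLLOW(S) = {$, z}
FOLLOW(X) = {y}
FOLLOW(Y) = {y}
FOLLOW(Z) = {y, z}
Therefore, FOLLOW(S) = {$, z}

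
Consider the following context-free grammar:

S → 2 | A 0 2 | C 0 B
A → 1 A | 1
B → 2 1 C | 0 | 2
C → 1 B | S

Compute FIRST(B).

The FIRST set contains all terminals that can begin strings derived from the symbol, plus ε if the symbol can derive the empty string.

We compute FIRST(B) using the standard algorithm.
FIRST(A) = {1}
FIRST(B) = {0, 2}
FIRST(C) = {1, 2}
FIRST(S) = {1, 2}
Therefore, FIRST(B) = {0, 2}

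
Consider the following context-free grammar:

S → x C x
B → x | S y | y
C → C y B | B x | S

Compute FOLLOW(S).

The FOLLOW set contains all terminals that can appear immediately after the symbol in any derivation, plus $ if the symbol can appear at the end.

We compute FOLLOW(S) using the standard algorithm.
FOLLOW(S) starts with {$}.
FIRST(B) = {x, y}
FIRST(C) = {x, y}
FIRST(S) = {x}
FOLLOW(B) = {x, y}
FOLLOW(C) = {x, y}
FOLLOW(S) = {$, x, y}
Therefore, FOLLOW(S) = {$, x, y}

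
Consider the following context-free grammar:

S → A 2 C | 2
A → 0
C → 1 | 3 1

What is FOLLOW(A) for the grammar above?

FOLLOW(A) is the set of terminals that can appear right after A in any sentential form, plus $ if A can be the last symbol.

We compute FOLLOW(A) using the standard algorithm.
FOLLOW(S) starts with {$}.
FIRST(A) = {0}
FIRST(C) = {1, 3}
FIRST(S) = {0, 2}
FOLLOW(A) = {2}
FOLLOW(C) = {$}
FOLLOW(S) = {$}
Therefore, FOLLOW(A) = {2}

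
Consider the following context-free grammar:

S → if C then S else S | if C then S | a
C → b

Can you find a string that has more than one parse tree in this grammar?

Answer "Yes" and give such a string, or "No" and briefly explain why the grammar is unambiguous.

Yes - the string 'if b then a else if b then if b then a else a' has two distinct parse trees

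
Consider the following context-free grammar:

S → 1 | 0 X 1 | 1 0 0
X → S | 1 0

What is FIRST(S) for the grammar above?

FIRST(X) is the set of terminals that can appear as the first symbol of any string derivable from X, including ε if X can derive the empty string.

We compute FIRST(S) using the standard algorithm.
FIRST(S) = {0, 1}
FIRST(X) = {0, 1}
Therefore, FIRST(S) = {0, 1}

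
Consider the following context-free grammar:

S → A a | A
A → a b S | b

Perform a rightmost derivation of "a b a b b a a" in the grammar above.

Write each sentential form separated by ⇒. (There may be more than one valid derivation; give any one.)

S ⇒ A a ⇒ a b S a ⇒ a b A a a ⇒ a b a b S a a ⇒ a b a b A a a ⇒ a b a b b a a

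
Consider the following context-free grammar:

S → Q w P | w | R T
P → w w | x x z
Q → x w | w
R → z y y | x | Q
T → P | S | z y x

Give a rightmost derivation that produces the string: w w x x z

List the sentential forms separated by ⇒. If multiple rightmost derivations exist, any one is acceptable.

S ⇒ Q w P ⇒ Q w x x z ⇒ w w x x z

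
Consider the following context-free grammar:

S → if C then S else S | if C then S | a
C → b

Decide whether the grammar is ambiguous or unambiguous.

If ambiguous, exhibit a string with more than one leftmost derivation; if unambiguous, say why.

Ambiguous - the string 'if b then a else if b then if b then a else a' has two distinct leftmost derivations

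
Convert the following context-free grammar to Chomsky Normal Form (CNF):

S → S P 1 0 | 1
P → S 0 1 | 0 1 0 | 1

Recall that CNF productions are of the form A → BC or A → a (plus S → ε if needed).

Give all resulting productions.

T1 → 1; T0 → 0; S → 1; P → 1; S → S X0; X0 → P X1; X1 → T1 T0; P → S X2; X2 → T0 T1; P → T0 X3; X3 → T1 T0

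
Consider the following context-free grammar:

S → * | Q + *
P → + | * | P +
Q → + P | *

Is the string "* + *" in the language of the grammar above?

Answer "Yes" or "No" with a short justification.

Yes - a valid derivation exists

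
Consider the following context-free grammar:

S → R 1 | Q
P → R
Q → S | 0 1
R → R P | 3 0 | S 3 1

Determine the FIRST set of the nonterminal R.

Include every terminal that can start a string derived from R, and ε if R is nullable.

We compute FIRST(R) using the standard algorithm.
FIRST(P) = {0, 3}
FIRST(Q) = {0, 3}
FIRST(R) = {0, 3}
FIRST(S) = {0, 3}
Therefore, FIRST(R) = {0, 3}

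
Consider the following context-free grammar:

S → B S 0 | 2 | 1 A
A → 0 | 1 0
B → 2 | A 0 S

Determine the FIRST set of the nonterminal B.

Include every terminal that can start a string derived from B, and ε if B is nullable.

We compute FIRST(B) using the standard algorithm.
FIRST(A) = {0, 1}
FIRST(B) = {0, 1, 2}
FIRST(S) = {0, 1, 2}
Therefore, FIRST(B) = {0, 1, 2}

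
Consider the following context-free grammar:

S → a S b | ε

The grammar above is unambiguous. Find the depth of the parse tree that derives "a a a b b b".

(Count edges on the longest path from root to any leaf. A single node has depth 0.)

4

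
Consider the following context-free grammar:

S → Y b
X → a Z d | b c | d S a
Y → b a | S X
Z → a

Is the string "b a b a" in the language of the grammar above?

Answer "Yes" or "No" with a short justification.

No - no valid derivation exists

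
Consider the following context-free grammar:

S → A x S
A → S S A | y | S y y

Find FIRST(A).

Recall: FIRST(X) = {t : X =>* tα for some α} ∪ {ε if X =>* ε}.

We compute FIRST(A) using the standard algorithm.
FIRST(A) = {y}
FIRST(S) = {y}
Therefore, FIRST(A) = {y}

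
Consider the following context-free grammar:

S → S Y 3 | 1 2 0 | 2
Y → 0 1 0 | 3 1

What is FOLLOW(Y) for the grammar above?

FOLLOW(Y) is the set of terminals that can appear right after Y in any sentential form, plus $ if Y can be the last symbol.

We compute FOLLOW(Y) using the standard algorithm.
FOLLOW(S) starts with {$}.
FIRST(S) = {1, 2}
FIRST(Y) = {0, 3}
FOLLOW(S) = {$, 0, 3}
FOLLOW(Y) = {3}
Therefore, FOLLOW(Y) = {3}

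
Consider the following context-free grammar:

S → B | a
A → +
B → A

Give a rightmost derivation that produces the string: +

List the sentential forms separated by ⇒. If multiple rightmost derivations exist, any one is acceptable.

S ⇒ B ⇒ A ⇒ +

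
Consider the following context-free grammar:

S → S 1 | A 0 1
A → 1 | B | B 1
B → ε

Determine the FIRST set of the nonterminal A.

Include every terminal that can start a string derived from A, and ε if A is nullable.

We compute FIRST(A) using the standard algorithm.
FIRST(A) = {1, ε}
FIRST(B) = {ε}
FIRST(S) = {0, 1}
Therefore, FIRST(A) = {1, ε}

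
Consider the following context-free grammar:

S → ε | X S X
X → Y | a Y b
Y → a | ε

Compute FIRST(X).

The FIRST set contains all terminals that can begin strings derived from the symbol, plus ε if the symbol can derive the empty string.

We compute FIRST(X) using the standard algorithm.
FIRST(S) = {a, ε}
FIRST(X) = {a, ε}
FIRST(Y) = {a, ε}
Therefore, FIRST(X) = {a, ε}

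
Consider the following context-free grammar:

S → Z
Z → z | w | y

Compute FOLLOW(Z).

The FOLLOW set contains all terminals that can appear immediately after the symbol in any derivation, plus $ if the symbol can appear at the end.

We compute FOLLOW(Z) using the standard algorithm.
FOLLOW(S) starts with {$}.
FIRST(S) = {w, y, z}
FIRST(Z) = {w, y, z}
FOLLOW(S) = {$}
FOLLOW(Z) = {$}
Therefore, FOLLOW(Z) = {$}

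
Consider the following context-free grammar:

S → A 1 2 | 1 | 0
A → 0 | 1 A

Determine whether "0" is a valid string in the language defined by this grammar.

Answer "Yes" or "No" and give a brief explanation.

Yes - a valid derivation exists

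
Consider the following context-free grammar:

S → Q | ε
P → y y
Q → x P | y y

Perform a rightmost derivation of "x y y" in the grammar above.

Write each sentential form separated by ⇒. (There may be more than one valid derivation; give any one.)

S ⇒ Q ⇒ x P ⇒ x y y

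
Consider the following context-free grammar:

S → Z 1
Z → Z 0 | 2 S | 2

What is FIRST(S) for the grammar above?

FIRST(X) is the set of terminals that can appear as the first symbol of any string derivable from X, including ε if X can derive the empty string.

We compute FIRST(S) using the standard algorithm.
FIRST(S) = {2}
FIRST(Z) = {2}
Therefore, FIRST(S) = {2}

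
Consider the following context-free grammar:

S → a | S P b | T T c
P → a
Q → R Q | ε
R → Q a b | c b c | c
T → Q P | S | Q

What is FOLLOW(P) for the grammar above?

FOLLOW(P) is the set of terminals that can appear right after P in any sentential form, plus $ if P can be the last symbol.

We compute FOLLOW(P) using the standard algorithm.
FOLLOW(S) starts with {$}.
FIRST(P) = {a}
FIRST(Q) = {a, c, ε}
FIRST(R) = {a, c}
FIRST(S) = {a, c}
FIRST(T) = {a, c, ε}
FOLLOW(P) = {a, b, c}
FOLLOW(Q) = {a, c}
FOLLOW(R) = {a, c}
FOLLOW(S) = {$, a, c}
FOLLOW(T) = {a, c}
Therefore, FOLLOW(P) = {a, b, c}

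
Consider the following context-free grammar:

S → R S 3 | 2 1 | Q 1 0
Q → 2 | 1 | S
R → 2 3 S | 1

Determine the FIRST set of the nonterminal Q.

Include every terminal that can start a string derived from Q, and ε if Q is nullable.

We compute FIRST(Q) using the standard algorithm.
FIRST(Q) = {1, 2}
FIRST(R) = {1, 2}
FIRST(S) = {1, 2}
Therefore, FIRST(Q) = {1, 2}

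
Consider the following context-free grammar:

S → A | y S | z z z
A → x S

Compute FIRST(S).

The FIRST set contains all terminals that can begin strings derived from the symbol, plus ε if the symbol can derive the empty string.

We compute FIRST(S) using the standard algorithm.
FIRST(A) = {x}
FIRST(S) = {x, y, z}
Therefore, FIRST(S) = {x, y, z}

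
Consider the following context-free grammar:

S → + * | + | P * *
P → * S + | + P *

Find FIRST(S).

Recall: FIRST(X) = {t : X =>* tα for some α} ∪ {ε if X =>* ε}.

We compute FIRST(S) using the standard algorithm.
FIRST(P) = {*, +}
FIRST(S) = {*, +}
Therefore, FIRST(S) = {*, +}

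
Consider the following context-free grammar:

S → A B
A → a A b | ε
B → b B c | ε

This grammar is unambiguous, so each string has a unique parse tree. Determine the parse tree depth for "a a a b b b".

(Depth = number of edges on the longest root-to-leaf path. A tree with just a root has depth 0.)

5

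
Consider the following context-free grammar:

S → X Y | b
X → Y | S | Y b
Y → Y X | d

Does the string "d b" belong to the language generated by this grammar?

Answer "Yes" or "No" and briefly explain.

No - no valid derivation exists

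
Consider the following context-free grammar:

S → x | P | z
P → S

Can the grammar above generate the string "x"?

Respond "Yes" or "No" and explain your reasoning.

Yes - a valid derivation exists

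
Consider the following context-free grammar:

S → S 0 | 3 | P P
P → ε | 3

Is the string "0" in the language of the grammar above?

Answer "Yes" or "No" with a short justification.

Yes - a valid derivation exists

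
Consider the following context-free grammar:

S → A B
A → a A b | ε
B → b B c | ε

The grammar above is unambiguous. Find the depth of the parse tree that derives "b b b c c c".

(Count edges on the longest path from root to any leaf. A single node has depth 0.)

5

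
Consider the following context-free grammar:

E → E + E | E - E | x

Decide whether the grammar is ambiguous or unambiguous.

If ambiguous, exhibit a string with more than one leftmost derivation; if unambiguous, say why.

Ambiguous - the string 'x + x + x - x - x' has two distinct leftmost derivations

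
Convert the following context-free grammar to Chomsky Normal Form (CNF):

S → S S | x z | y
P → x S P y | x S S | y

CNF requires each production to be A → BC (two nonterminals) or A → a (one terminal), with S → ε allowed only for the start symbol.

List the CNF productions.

TX → x; TZ → z; S → y; TY → y; P → y; S → S S; S → TX TZ; P → TX X0; X0 → S X1; X1 → P TY; P → TX X2; X2 → S S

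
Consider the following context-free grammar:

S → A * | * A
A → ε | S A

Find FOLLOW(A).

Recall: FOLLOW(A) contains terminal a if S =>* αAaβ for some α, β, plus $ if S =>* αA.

We compute FOLLOW(A) using the standard algorithm.
FOLLOW(S) starts with {$}.
FIRST(A) = {*, ε}
FIRST(S) = {*}
FOLLOW(A) = {$, *}
FOLLOW(S) = {$, *}
Therefore, FOLLOW(A) = {$, *}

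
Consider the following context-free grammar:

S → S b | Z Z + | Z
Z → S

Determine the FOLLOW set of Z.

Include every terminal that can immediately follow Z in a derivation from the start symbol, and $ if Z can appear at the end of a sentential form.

We compute FOLLOW(Z) using the standard algorithm.
FOLLOW(S) starts with {$}.
FIRST(S) = {}
FIRST(Z) = {}
FOLLOW(S) = {$, +, b}
FOLLOW(Z) = {$, +, b}
Therefore, FOLLOW(Z) = {$, +, b}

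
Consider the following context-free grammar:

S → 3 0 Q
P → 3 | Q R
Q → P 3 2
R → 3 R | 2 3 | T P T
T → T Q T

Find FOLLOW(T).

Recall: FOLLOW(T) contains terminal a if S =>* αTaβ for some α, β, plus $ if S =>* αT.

We compute FOLLOW(T) using the standard algorithm.
FOLLOW(S) starts with {$}.
FIRST(P) = {3}
FIRST(Q) = {3}
FIRST(R) = {2, 3}
FIRST(S) = {3}
FIRST(T) = {}
FOLLOW(P) = {3}
FOLLOW(Q) = {$, 2, 3}
FOLLOW(R) = {3}
FOLLOW(S) = {$}
FOLLOW(T) = {3}
Therefore, FOLLOW(T) = {3}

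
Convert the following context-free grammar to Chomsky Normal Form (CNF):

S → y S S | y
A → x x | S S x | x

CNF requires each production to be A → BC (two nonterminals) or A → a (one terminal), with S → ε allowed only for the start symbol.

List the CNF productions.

TY → y; S → y; TX → x; A → x; S → TY X0; X0 → S S; A → TX TX; A → S X1; X1 → S TX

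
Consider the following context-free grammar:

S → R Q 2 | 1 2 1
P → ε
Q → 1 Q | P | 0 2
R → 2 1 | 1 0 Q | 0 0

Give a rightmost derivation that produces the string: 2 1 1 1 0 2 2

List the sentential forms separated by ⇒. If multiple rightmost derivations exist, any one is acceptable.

S ⇒ R Q 2 ⇒ R 1 Q 2 ⇒ R 1 1 Q 2 ⇒ R 1 1 0 2 2 ⇒ 2 1 1 1 0 2 2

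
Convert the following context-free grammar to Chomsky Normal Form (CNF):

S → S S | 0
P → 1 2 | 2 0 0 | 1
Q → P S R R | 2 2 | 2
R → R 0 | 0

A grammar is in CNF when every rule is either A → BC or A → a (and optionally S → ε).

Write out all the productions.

S → 0; T1 → 1; T2 → 2; T0 → 0; P → 1; Q → 2; R → 0; S → S S; P → T1 T2; P → T2 X0; X0 → T0 T0; Q → P X1; X1 → S X2; X2 → R R; Q → T2 T2; R → R T0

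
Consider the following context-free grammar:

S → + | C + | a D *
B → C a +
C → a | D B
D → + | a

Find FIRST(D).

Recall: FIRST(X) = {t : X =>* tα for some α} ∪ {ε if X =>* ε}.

We compute FIRST(D) using the standard algorithm.
FIRST(B) = {+, a}
FIRST(C) = {+, a}
FIRST(D) = {+, a}
FIRST(S) = {+, a}
Therefore, FIRST(D) = {+, a}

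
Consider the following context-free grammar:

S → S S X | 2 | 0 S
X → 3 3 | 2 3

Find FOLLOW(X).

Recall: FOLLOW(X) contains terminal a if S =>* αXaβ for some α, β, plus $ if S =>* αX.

We compute FOLLOW(X) using the standard algorithm.
FOLLOW(S) starts with {$}.
FIRST(S) = {0, 2}
FIRST(X) = {2, 3}
FOLLOW(S) = {$, 0, 2, 3}
FOLLOW(X) = {$, 0, 2, 3}
Therefore, FOLLOW(X) = {$, 0, 2, 3}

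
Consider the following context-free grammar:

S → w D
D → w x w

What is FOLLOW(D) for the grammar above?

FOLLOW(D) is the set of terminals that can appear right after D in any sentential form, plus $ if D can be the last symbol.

We compute FOLLOW(D) using the standard algorithm.
FOLLOW(S) starts with {$}.
FIRST(D) = {w}
FIRST(S) = {w}
FOLLOW(D) = {$}
FOLLOW(S) = {$}
Therefore, FOLLOW(D) = {$}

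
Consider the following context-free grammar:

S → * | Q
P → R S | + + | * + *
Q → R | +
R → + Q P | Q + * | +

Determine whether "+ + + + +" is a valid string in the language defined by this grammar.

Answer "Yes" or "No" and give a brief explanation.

No - no valid derivation exists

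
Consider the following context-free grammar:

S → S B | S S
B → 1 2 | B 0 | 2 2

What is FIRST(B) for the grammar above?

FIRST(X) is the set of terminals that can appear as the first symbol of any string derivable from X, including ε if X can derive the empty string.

We compute FIRST(B) using the standard algorithm.
FIRST(B) = {1, 2}
FIRST(S) = {}
Therefore, FIRST(B) = {1, 2}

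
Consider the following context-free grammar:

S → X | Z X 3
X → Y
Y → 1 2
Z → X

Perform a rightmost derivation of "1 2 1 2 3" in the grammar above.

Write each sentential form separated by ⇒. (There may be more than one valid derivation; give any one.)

S ⇒ Z X 3 ⇒ Z Y 3 ⇒ Z 1 2 3 ⇒ X 1 2 3 ⇒ Y 1 2 3 ⇒ 1 2 1 2 3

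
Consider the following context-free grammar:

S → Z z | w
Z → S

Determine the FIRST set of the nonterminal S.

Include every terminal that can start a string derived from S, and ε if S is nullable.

We compute FIRST(S) using the standard algorithm.
FIRST(S) = {w}
FIRST(Z) = {w}
Therefore, FIRST(S) = {w}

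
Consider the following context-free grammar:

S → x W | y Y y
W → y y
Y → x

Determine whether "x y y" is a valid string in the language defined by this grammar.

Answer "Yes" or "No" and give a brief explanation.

Yes - a valid derivation exists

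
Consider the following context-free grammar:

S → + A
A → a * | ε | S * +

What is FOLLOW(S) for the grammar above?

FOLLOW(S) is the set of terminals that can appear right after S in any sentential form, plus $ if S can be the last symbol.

We compute FOLLOW(S) using the standard algorithm.
FOLLOW(S) starts with {$}.
FIRST(A) = {+, a, ε}
FIRST(S) = {+}
FOLLOW(A) = {$, *}
FOLLOW(S) = {$, *}
Therefore, FOLLOW(S) = {$, *}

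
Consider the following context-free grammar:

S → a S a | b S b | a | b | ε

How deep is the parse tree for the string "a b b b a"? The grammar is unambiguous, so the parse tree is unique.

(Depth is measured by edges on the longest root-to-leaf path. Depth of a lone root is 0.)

3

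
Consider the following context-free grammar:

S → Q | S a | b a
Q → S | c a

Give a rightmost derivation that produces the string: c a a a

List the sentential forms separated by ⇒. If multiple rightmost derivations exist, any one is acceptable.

S ⇒ S a ⇒ S a a ⇒ Q a a ⇒ c a a a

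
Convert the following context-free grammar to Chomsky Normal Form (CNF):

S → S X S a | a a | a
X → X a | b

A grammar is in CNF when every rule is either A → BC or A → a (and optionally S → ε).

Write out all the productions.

TA → a; S → a; X → b; S → S X0; X0 → X X1; X1 → S TA; S → TA TA; X → X TA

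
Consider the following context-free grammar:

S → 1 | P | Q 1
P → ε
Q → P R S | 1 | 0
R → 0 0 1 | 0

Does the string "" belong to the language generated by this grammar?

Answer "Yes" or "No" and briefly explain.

Yes - a valid derivation exists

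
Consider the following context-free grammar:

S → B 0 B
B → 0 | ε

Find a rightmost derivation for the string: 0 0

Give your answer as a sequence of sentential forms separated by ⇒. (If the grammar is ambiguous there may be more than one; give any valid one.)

S ⇒ B 0 B ⇒ B 0 0 ⇒ 0 0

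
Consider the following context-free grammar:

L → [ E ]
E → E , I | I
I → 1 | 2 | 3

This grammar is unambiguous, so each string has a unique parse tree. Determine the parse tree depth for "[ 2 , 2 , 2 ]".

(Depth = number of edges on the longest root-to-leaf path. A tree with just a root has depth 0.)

5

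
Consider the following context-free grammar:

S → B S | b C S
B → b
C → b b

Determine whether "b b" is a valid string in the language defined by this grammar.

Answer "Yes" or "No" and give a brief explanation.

No - no valid derivation exists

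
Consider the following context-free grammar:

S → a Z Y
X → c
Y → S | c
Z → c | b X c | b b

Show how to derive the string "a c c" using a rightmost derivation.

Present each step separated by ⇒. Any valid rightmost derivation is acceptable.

S ⇒ a Z Y ⇒ a Z c ⇒ a c c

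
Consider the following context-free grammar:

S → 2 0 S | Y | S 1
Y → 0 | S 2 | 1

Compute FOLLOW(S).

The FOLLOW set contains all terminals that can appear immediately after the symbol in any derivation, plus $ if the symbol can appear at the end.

We compute FOLLOW(S) using the standard algorithm.
FOLLOW(S) starts with {$}.
FIRST(S) = {0, 1, 2}
FIRST(Y) = {0, 1, 2}
FOLLOW(S) = {$, 1, 2}
FOLLOW(Y) = {$, 1, 2}
Therefore, FOLLOW(S) = {$, 1, 2}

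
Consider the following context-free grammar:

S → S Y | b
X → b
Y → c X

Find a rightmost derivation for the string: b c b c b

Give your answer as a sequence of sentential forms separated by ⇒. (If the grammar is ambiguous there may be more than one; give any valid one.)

S ⇒ S Y ⇒ S c X ⇒ S c b ⇒ S Y c b ⇒ S c X c b ⇒ S c b c b ⇒ b c b c b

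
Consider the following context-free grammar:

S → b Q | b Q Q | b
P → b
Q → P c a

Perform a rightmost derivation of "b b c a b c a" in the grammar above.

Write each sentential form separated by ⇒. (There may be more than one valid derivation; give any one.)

S ⇒ b Q Q ⇒ b Q P c a ⇒ b Q b c a ⇒ b P c a b c a ⇒ b b c a b c a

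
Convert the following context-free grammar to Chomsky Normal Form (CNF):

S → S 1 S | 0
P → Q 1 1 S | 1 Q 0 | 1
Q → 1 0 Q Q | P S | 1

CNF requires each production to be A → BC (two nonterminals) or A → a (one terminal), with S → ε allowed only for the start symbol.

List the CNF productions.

T1 → 1; S → 0; T0 → 0; P → 1; Q → 1; S → S X0; X0 → T1 S; P → Q X1; X1 → T1 X2; X2 → T1 S; P → T1 X3; X3 → Q T0; Q → T1 X4; X4 → T0 X5; X5 → Q Q; Q → P S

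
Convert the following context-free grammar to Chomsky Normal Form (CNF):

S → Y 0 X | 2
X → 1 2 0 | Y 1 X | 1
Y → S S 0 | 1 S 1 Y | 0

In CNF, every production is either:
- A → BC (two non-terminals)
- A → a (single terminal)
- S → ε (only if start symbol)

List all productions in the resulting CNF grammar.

T0 → 0; S → 2; T1 → 1; T2 → 2; X → 1; Y → 0; S → Y X0; X0 → T0 X; X → T1 X1; X1 → T2 T0; X → Y X2; X2 → T1 X; Y → S X3; X3 → S T0; Y → T1 X4; X4 → S X5; X5 → T1 Y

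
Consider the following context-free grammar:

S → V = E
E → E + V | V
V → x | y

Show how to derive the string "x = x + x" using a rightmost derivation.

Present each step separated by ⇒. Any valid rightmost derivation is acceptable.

S ⇒ V = E ⇒ V = E + V ⇒ V = E + x ⇒ V = V + x ⇒ V = x + x ⇒ x = x + x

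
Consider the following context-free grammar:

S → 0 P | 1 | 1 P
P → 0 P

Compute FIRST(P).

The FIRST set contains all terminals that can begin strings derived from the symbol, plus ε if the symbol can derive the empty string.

We compute FIRST(P) using the standard algorithm.
FIRST(P) = {0}
FIRST(S) = {0, 1}
Therefore, FIRST(P) = {0}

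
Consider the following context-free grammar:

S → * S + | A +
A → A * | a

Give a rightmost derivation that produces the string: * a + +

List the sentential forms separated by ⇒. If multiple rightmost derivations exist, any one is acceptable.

S ⇒ * S + ⇒ * A + + ⇒ * a + +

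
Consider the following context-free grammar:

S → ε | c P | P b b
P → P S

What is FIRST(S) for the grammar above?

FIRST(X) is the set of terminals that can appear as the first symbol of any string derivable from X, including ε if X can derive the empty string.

We compute FIRST(S) using the standard algorithm.
FIRST(P) = {}
FIRST(S) = {c, ε}
Therefore, FIRST(S) = {c, ε}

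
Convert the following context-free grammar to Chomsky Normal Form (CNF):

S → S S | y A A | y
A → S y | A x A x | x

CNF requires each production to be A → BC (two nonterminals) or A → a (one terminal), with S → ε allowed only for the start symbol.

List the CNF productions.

TY → y; S → y; TX → x; A → x; S → S S; S → TY X0; X0 → A A; A → S TY; A → A X1; X1 → TX X2; X2 → A TX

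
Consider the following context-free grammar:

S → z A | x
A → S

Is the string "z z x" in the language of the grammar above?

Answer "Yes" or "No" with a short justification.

Yes - a valid derivation exists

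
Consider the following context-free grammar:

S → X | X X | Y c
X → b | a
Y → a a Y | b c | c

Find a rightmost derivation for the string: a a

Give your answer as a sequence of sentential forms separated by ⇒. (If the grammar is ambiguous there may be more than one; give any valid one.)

S ⇒ X X ⇒ X a ⇒ a a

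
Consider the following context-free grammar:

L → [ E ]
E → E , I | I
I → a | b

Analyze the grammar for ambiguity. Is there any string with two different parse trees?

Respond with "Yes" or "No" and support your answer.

No - the grammar is unambiguous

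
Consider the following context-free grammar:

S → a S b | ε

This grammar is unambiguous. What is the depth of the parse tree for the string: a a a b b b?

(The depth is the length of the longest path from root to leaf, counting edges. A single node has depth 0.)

4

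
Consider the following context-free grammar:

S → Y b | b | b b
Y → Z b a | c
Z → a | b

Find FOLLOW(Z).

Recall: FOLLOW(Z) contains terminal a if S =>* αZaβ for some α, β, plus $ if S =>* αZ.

We compute FOLLOW(Z) using the standard algorithm.
FOLLOW(S) starts with {$}.
FIRST(S) = {a, b, c}
FIRST(Y) = {a, b, c}
FIRST(Z) = {a, b}
FOLLOW(S) = {$}
FOLLOW(Y) = {b}
FOLLOW(Z) = {b}
Therefore, FOLLOW(Z) = {b}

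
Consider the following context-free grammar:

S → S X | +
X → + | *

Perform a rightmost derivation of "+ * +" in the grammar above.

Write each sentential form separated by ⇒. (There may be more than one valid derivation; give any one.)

S ⇒ S X ⇒ S + ⇒ S X + ⇒ S * + ⇒ + * +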